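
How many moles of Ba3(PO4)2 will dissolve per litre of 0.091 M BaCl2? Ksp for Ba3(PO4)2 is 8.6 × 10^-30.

5.3 × 10^-14 M

Ba3(PO4)2(s) ⇌ 3 Ba^2+ + 2 PO4^3-
Ksp = [Ba^2+]^3[PO4^3-]^2
If s mol/L dissolves here, [Ba^2+] = 0.091 + 3s ≈ 0.091, [PO4^3-] = 2s (since Ba^2+ from BaCl2 dominates).
Ksp ≈ (0.091)^3 × (2s)^2
s = 5.3 × 10^-14 M
Check: 3s = 1.6 × 10^-13 ≪ 0.091, so the approximation is valid.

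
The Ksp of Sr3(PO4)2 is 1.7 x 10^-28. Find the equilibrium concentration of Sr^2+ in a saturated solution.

Sr3(PO4)2(s) <=> 3 Sr^2+ + 2 PO4^3-
Ksp = [Sr^2+]^3[PO4^3-]^2
With molar solubility s: [Sr^2+] = 3s, [PO4^3-] = 2s.
Substituting: Ksp = (3s)^3(2s)^2 = 108s^5
s^5 = 1.7 x 10^-28 / 108, so s = 1.09 × 10^-6 M
[Sr^2+] = 3s = 3.3 × 10^-6 M

[Sr^2+] ≈ 3.3e-6 M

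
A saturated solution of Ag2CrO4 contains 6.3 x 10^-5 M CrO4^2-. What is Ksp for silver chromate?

Ag2CrO4(s) ⇌ 2 Ag^+ + CrO4^2-
Stoichiometry gives [Ag^+] = (2/1)[CrO4^2-] = 1.26 × 10^-4 M.
Ksp = [Ag^+]^2[CrO4^2-]
Ksp = (1.26 × 10^-4)^2 × 6.3 x 10^-5 = 1.0 x 10^-12

1.0e-12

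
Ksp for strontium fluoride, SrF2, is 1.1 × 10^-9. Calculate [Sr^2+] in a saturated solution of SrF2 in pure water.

SrF2(s) <=> Sr^2+ + 2 F^-
Ksp = [Sr^2+][F^-]^2
For each mole of SrF2 that dissolves: [Sr^2+] = s, [F^-] = 2s.
Ksp = s(2s)^2 = 4s^3
s = (1.1 × 10^-9 / 4)^(1/3) = 6.50 × 10^-4 M
[Sr^2+] = s = 6.5 x 10^-4 M

[Sr^2+] ≈ 6.5 × 10^-4 M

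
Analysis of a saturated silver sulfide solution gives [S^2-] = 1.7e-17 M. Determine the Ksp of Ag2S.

2.0e-50

Ag2S(s) ⇌ 2 Ag^+ + S^2-
Stoichiometry gives [Ag^+] = (2/1)[S^2-] = 3.40 x 10^-17 M.
Ksp = [Ag^+]^2[S^2-]
Ksp = (3.40 x 10^-17)^2 × 1.7 x 10^-17 = 2.0 × 10^-50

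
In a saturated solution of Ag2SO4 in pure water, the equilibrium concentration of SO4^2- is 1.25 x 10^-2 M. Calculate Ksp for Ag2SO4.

Ag2SO4(s) ⇌ 2 Ag^+(aq) + SO4^2-(aq)
Stoichiometry gives [Ag^+] = (2/1)[SO4^2-] = 2.500 × 10^-2 M.
Ksp = [Ag^+]^2[SO4^2-]
Ksp = (2.500 × 10^-2)^2 × 1.25 × 10^-2 = 7.81 x 10^-6

7.81 x 10^-6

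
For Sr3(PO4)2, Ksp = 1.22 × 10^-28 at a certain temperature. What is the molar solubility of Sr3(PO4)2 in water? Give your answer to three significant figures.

1.02 × 10^-6 M

Sr3(PO4)2(s) <=> 3 Sr^2+ + 2 PO4^3-
Ksp = [Sr^2+]^3[PO4^3-]^2
Let s = molar solubility. Then [Sr^2+] = 3s and [PO4^3-] = 2s.
So Ksp = (3s)^3 × (2s)^2 = 108s^5
Solving, s = (1.22 × 10^-28/108)^(1/5) = 1.02 × 10^-6 M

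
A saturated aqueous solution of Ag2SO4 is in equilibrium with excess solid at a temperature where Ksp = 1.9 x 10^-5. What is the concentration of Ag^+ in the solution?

Ag2SO4(s) ⇌ 2 Ag^+(aq) + SO4^2-(aq)
Ksp = [Ag^+]^2[SO4^2-]
With molar solubility s: [Ag^+] = 2s, [SO4^2-] = s.
So Ksp = (2s)^2 × s = 4s^3
s = (1.9 x 10^-5 / 4)^(1/3) = 1.68 x 10^-2 M
[Ag^+] = 2s = 3.4 × 10^-2 M

0.034 M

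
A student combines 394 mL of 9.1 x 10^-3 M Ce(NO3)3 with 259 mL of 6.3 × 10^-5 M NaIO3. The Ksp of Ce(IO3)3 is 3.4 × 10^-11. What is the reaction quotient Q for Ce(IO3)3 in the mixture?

Total volume = 394 + 259 = 653 mL.
[Ce^3+] = 9.1 × 10^-3 × (394/653) = 5.49 × 10^-3 M
[IO3^-] = 6.3 × 10^-5 × (259/653) = 2.50 × 10^-5 M
Ce(IO3)3(s) ⇌ Ce^3+(aq) + 3 IO3^-(aq), so Q = [Ce^3+][IO3^-]^3
Q = (5.49 × 10^-3)(2.50 x 10^-5)^3 = 8.6 × 10^-17
Q < Ksp, so no precipitate of Ce(IO3)3 forms.

Q ≈ 8.6e-17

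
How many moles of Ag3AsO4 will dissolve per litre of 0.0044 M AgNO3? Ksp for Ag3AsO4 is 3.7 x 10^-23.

Ag3AsO4(s) <=> 3 Ag^+ + AsO4^3-
Ksp = [Ag^+]^3[AsO4^3-]
Let s be the molar solubility in this solution. [Ag^+] = 0.0044 + 3s ≈ 0.0044, [AsO4^3-] = s (Ksp is small, so little additional dissolves).
Ksp ≈ (0.0044)^3 × s
s = 4.3 x 10^-16 M
Check: 3s = 1.3 × 10^-15 ≪ 0.0044, so the approximation is valid.

4.3 × 10^-16 M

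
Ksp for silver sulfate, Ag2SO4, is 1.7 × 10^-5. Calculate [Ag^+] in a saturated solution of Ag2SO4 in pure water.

[Ag^+] ≈ 0.032 M

Ag2SO4(s) <=> 2 Ag^+ + SO4^2-
Ksp = [Ag^+]^2[SO4^2-]
If s mol/L of Ag2SO4 dissolves, [Ag^+] = 2s and [SO4^2-] = s.
Substituting: Ksp = (2s)^2s = 4s^3
s^3 = 1.7 × 10^-5 / 4, so s = 1.62 x 10^-2 M
[Ag^+] = 2s = 3.2 × 10^-2 M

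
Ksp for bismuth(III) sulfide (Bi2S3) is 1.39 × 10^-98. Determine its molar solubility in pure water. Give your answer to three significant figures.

1.05e-20 M

Bi2S3(s) <=> 2 Bi^3+ + 3 S^2-
Ksp = [Bi^3+]^2[S^2-]^3
If s mol/L of Bi2S3 dissolves, [Bi^3+] = 2s and [S^2-] = 3s.
Substituting: Ksp = (2s)^2(3s)^3 = 108s^5
s = (1.39 × 10^-98 / 108)^(1/5) = 1.05 x 10^-20 M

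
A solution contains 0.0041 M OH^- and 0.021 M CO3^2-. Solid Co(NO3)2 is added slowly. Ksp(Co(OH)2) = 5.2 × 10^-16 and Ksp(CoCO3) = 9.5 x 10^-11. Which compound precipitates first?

Each salt begins to precipitate when Q = Ksp, i.e. when [Co^2+] reaches its threshold.
For Co(OH)2: 5.2 × 10^-16 = (0.0041)^2 × [Co^2+]  ⇒  [Co^2+] = 3.1 × 10^-11 M.
For CoCO3: 9.5 x 10^-11 = 0.021 × [Co^2+]  ⇒  [Co^2+] = 4.5 x 10^-9 M.
The salt with the lower threshold [Co^2+] precipitates first: Co(OH)2.

Co(OH)2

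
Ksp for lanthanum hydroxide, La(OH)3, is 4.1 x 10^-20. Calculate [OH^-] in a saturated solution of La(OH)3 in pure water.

La(OH)3(s) <=> La^3+(aq) + 3 OH^-(aq)
Ksp = [La^3+][OH^-]^3
Let s = molar solubility. Then [La^3+] = s and [OH^-] = 3s.
So Ksp = s × (3s)^3 = 27s^4
s^4 = 4.1 x 10^-20 / 27, so s = 6.24 x 10^-6 M
[OH^-] = 3s = 1.9 x 10^-5 M

[OH^-] ≈ 1.9 × 10^-5 M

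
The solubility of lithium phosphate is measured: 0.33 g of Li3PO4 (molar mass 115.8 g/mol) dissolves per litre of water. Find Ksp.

1.8 x 10^-9

Molar solubility s = (3.3 × 10^-1 g/L) / (115.8 g/mol) = 2.85 × 10^-3 M.
Li3PO4(s) <=> 3 Li^+ + PO4^3-
If s mol/L of Li3PO4 dissolves, [Li^+] = 3s and [PO4^3-] = s.
Ksp = [Li^+]^3[PO4^3-]
Substituting: Ksp = (3s)^3s = 27s^4
With s = 2.85 x 10^-3: Ksp = 1.8 × 10^-9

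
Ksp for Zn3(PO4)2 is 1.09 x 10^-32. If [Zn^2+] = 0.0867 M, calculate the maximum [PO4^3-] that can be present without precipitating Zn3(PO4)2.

Zn3(PO4)2(s) <=> 3 Zn^2+ + 2 PO4^3-
Ksp = [Zn^2+]^3[PO4^3-]^2
Precipitation begins when Q = Ksp. With [Zn^2+] = 0.0867 M:
1.09 x 10^-32 = (0.0867)^3 × [PO4^3-]^2
[PO4^3-] = (1.09 x 10^-32 / 6.517 × 10^-4)^(1/2) = 4.09 x 10^-15 M

[PO4^3-] ≈ 4.09 × 10^-15 M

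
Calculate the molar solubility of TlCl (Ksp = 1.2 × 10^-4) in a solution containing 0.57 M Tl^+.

s ≈ 2.1e-4 M

TlCl(s) <=> Tl^+ + Cl^-
Ksp = [Tl^+][Cl^-]
Let s = moles of TlCl that dissolve per litre. [Tl^+] = 0.57 + s ≈ 0.57, [Cl^-] = s (Ksp is small, so little additional dissolves).
Ksp ≈ 0.57 × s
s = 2.1 x 10^-4 M
Check: s = 2.1 x 10^-4 ≪ 0.57, so the approximation is valid.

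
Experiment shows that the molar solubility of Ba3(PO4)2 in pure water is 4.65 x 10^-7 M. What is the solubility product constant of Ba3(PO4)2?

Ksp ≈ 2.35 x 10^-30

Ba3(PO4)2(s) <=> 3 Ba^2+ + 2 PO4^3-
With molar solubility s: [Ba^2+] = 3s, [PO4^3-] = 2s.
Ksp = [Ba^2+]^3[PO4^3-]^2
Substituting: Ksp = (3s)^3(2s)^2 = 108s^5
Ksp = 108 × (4.65 x 10^-7)^5 = 2.35 × 10^-30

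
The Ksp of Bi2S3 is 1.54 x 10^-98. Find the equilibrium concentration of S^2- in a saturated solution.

Bi2S3(s) <=> 2 Bi^3+(aq) + 3 S^2-(aq)
Ksp = [Bi^3+]^2[S^2-]^3
For each mole of Bi2S3 that dissolves: [Bi^3+] = 2s, [S^2-] = 3s.
So Ksp = (2s)^2 × (3s)^3 = 108s^5
s = (1.54 x 10^-98 / 108)^(1/5) = 1.074 × 10^-20 M
[S^2-] = 3s = 3.22 x 10^-20 M

3.22e-20 M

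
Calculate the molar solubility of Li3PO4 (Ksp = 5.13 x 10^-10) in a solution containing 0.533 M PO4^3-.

Li3PO4(s) ⇌ 3 Li^+(aq) + PO4^3-(aq)
Ksp = [Li^+]^3[PO4^3-]
Let s = moles of Li3PO4 that dissolve per litre. [Li^+] = 3s, [PO4^3-] = 0.533 + s ≈ 0.533 (since the PO4^3- already present dominates).
Ksp ≈ (3s)^3 × 0.533
s = 3.29 × 10^-4 M
Check: s = 3.3 x 10^-4 ≪ 0.533, so the approximation is valid.

s = 3.29 × 10^-4 M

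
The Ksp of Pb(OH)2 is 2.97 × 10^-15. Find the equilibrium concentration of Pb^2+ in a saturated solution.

[Pb^2+] ≈ 9.06 × 10^-6 M

Pb(OH)2(s) ⇌ Pb^2+ + 2 OH^-
Ksp = [Pb^2+][OH^-]^2
Let s = molar solubility. Then [Pb^2+] = s and [OH^-] = 2s.
Substituting: Ksp = s(2s)^2 = 4s^3
s = (2.97 × 10^-15 / 4)^(1/3) = 9.055 × 10^-6 M
[Pb^2+] = s = 9.06 × 10^-6 M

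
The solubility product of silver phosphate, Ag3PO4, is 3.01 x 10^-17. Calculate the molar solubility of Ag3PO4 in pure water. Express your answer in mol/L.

Ag3PO4(s) ⇌ 3 Ag^+ + PO4^3-
Ksp = [Ag^+]^3[PO4^3-]
For each mole of Ag3PO4 that dissolves: [Ag^+] = 3s, [PO4^3-] = s.
So Ksp = (3s)^3 × s = 27s^4
s^4 = 3.01 x 10^-17 / 27, so s = 3.25 × 10^-5 M

3.25 × 10^-5 M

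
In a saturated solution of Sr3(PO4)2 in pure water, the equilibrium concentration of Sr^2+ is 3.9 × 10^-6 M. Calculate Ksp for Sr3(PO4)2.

Sr3(PO4)2(s) ⇌ 3 Sr^2+(aq) + 2 PO4^3-(aq)
Stoichiometry gives [PO4^3-] = (2/3)[Sr^2+] = 2.60 x 10^-6 M.
Ksp = [Sr^2+]^3[PO4^3-]^2
Ksp = (3.9 × 10^-6)^3 × (2.60 x 10^-6)^2 = 4.0 × 10^-28

4.0 × 10^-28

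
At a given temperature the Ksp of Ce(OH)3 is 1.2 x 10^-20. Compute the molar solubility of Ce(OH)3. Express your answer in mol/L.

Ce(OH)3(s) ⇌ Ce^3+ + 3 OH^-
Ksp = [Ce^3+][OH^-]^3
If s mol/L of Ce(OH)3 dissolves, [Ce^3+] = s and [OH^-] = 3s.
So Ksp = s × (3s)^3 = 27s^4
s = (1.2 x 10^-20 / 27)^(1/4) = 4.6 × 10^-6 M

s ≈ 4.6 × 10^-6 M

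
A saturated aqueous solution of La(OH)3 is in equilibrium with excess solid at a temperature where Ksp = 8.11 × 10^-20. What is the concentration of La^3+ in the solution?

[La^3+] = 7.40e-6 M

La(OH)3(s) ⇌ La^3+(aq) + 3 OH^-(aq)
Ksp = [La^3+][OH^-]^3
For each mole of La(OH)3 that dissolves: [La^3+] = s, [OH^-] = 3s.
Substituting: Ksp = s(3s)^3 = 27s^4
s = (8.11 × 10^-20 / 27)^(1/4) = 7.403 × 10^-6 M
[La^3+] = s = 7.40 × 10^-6 M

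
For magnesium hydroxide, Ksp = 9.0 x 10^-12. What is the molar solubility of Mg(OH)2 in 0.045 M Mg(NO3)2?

Mg(OH)2(s) <=> Mg^2+ + 2 OH^-
Ksp = [Mg^2+][OH^-]^2
If s mol/L dissolves here, [Mg^2+] = 0.045 + s ≈ 0.045, [OH^-] = 2s (Ksp is small, so little additional dissolves).
Ksp ≈ 0.045 × (2s)^2
s = 7.1 × 10^-6 M
Check: s = 7.1 x 10^-6 ≪ 0.045, so the approximation is valid.

s = 7.1 × 10^-6 M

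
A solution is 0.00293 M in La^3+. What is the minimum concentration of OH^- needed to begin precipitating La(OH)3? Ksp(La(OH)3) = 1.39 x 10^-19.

La(OH)3(s) <=> La^3+ + 3 OH^-
Ksp = [La^3+][OH^-]^3
Precipitation begins when Q = Ksp. With [La^3+] = 0.00293 M:
1.39 x 10^-19 = (0.00293) × [OH^-]^3
[OH^-] = (1.39 x 10^-19 / 2.93 × 10^-3)^(1/3) = 3.62 × 10^-6 M

[OH^-] ≈ 3.62 × 10^-6 M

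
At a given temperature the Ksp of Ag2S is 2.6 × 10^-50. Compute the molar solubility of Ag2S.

Ag2S(s) ⇌ 2 Ag^+(aq) + S^2-(aq)
Ksp = [Ag^+]^2[S^2-]
Let s = molar solubility. Then [Ag^+] = 2s and [S^2-] = s.
Ksp = (2s)^2s = 4s^3
s^3 = 2.6 × 10^-50 / 4, so s = 1.9 × 10^-17 M

1.9e-17 M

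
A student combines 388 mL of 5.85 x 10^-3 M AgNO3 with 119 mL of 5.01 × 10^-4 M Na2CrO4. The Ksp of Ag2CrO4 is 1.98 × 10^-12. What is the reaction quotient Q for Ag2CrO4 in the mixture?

Q = 2.36e-9

Total volume = 388 + 119 = 507 mL.
[Ag^+] = 5.85 × 10^-3 × (388/507) = 4.477 × 10^-3 M
[CrO4^2-] = 5.01 × 10^-4 × (119/507) = 1.176 x 10^-4 M
Ag2CrO4(s) ⇌ 2 Ag^+(aq) + CrO4^2-(aq), so Q = [Ag^+]^2[CrO4^2-]
Q = (4.477 x 10^-3)^2(1.176 × 10^-4) = 2.36 × 10^-9
Q > Ksp, so Ag2CrO4 will precipitate.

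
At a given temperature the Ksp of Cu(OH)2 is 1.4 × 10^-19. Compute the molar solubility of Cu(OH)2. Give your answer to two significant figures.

s = 3.3 x 10^-7 M

Cu(OH)2(s) ⇌ Cu^2+(aq) + 2 OH^-(aq)
Ksp = [Cu^2+][OH^-]^2
For each mole of Cu(OH)2 that dissolves: [Cu^2+] = s, [OH^-] = 2s.
Substituting: Ksp = s(2s)^2 = 4s^3
s^3 = 1.4 × 10^-19 / 4, so s = 3.3 × 10^-7 M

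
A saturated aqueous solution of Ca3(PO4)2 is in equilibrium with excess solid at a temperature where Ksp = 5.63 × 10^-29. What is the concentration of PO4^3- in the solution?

1.76e-6 M

Ca3(PO4)2(s) ⇌ 3 Ca^2+(aq) + 2 PO4^3-(aq)
Ksp = [Ca^2+]^3[PO4^3-]^2
With molar solubility s: [Ca^2+] = 3s, [PO4^3-] = 2s.
Ksp = (3s)^3(2s)^2 = 108s^5
s^5 = 5.63 × 10^-29 / 108, so s = 8.778 x 10^-7 M
[PO4^3-] = 2s = 1.76 × 10^-6 M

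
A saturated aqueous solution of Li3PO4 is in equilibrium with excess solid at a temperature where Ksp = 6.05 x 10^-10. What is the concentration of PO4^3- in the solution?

[PO4^3-] ≈ 2.18 x 10^-3 M

Li3PO4(s) <=> 3 Li^+ + PO4^3-
Ksp = [Li^+]^3[PO4^3-]
With molar solubility s: [Li^+] = 3s, [PO4^3-] = s.
So Ksp = (3s)^3 × s = 27s^4
s = (6.05 x 10^-10 / 27)^(1/4) = 2.176 x 10^-3 M
[PO4^3-] = s = 2.18 × 10^-3 M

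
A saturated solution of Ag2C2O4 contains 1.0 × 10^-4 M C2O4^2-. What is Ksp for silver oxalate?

Ag2C2O4(s) ⇌ 2 Ag^+ + C2O4^2-
Stoichiometry gives [Ag^+] = (2/1)[C2O4^2-] = 2.00 × 10^-4 M.
Ksp = [Ag^+]^2[C2O4^2-]
Ksp = (2.00 × 10^-4)^2 × 1.0 × 10^-4 = 4.0 x 10^-12

Ksp = 4.0 × 10^-12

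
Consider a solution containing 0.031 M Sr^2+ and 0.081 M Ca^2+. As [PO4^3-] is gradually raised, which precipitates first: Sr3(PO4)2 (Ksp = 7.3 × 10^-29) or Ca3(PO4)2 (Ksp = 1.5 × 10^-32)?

Ca3(PO4)2

Each salt begins to precipitate when Q = Ksp, i.e. when [PO4^3-] reaches its threshold.
For Sr3(PO4)2: 7.3 × 10^-29 = (0.031)^3 × [PO4^3-]^2  ⇒  [PO4^3-] = 1.6 × 10^-12 M.
For Ca3(PO4)2: 1.5 × 10^-32 = (0.081)^3 × [PO4^3-]^2  ⇒  [PO4^3-] = 5.3 x 10^-15 M.
The salt with the lower threshold [PO4^3-] precipitates first: Ca3(PO4)2.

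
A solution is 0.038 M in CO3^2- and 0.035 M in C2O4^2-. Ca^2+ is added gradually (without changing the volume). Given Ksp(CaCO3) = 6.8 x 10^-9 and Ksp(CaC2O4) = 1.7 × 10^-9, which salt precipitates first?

Precipitation of each salt starts when its ion product equals its Ksp.
For CaCO3: 6.8 x 10^-9 = 0.038 × [Ca^2+]  ⇒  [Ca^2+] = 1.8 x 10^-7 M.
For CaC2O4: 1.7 × 10^-9 = 0.035 × [Ca^2+]  ⇒  [Ca^2+] = 4.9 × 10^-8 M.
The salt with the lower threshold [Ca^2+] precipitates first: CaC2O4.

CaC2O4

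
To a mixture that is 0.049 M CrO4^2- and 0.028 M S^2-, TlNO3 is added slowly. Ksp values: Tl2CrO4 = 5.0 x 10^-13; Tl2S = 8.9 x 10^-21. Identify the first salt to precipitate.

Precipitation of each salt starts when its ion product equals its Ksp.
For Tl2CrO4: 5.0 x 10^-13 = 0.049 × [Tl^+]^2  ⇒  [Tl^+] = 3.2 × 10^-6 M.
For Tl2S: 8.9 x 10^-21 = 0.028 × [Tl^+]^2  ⇒  [Tl^+] = 5.6 × 10^-10 M.
The salt with the lower threshold [Tl^+] precipitates first: Tl2S.

Tl2S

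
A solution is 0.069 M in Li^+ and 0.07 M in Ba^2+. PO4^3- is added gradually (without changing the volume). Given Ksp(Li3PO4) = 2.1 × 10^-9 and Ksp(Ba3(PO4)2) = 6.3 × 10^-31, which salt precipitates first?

Each salt begins to precipitate when Q = Ksp, i.e. when [PO4^3-] reaches its threshold.
For Li3PO4: 2.1 × 10^-9 = (0.069)^3 × [PO4^3-]  ⇒  [PO4^3-] = 6.4 x 10^-6 M.
For Ba3(PO4)2: 6.3 × 10^-31 = (0.07)^3 × [PO4^3-]^2  ⇒  [PO4^3-] = 4.3 × 10^-14 M.
The salt with the lower threshold [PO4^3-] precipitates first: Ba3(PO4)2.

Ba3(PO4)2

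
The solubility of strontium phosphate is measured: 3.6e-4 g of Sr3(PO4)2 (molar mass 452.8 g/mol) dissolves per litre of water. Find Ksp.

Ksp ≈ 3.4 × 10^-29

Molar solubility s = (3.6 x 10^-4 g/L) / (452.8 g/mol) = 7.95 × 10^-7 M.
Sr3(PO4)2(s) <=> 3 Sr^2+ + 2 PO4^3-
For each mole of Sr3(PO4)2 that dissolves: [Sr^2+] = 3s, [PO4^3-] = 2s.
Ksp = [Sr^2+]^3[PO4^3-]^2
Substituting: Ksp = (3s)^3(2s)^2 = 108s^5
Ksp = 108 × (7.95 x 10^-7)^5 = 3.4 × 10^-29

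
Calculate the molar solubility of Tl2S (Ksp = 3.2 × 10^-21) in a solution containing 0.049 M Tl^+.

1.3 x 10^-18 M

Tl2S(s) <=> 2 Tl^+ + S^2-
Ksp = [Tl^+]^2[S^2-]
If s mol/L dissolves here, [Tl^+] = 0.049 + 2s ≈ 0.049, [S^2-] = s (since the Tl^+ already present dominates).
Ksp ≈ (0.049)^2 × s
s = 1.3 × 10^-18 M
Check: 2s = 2.7 × 10^-18 ≪ 0.049, so the approximation is valid.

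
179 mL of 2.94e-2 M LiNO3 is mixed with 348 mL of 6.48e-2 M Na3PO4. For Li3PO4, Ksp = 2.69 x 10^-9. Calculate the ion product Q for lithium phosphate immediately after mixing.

Total volume = 179 + 348 = 527 mL.
[Li^+] = 2.94 × 10^-2 × (179/527) = 9.986 x 10^-3 M
[PO4^3-] = 6.48 × 10^-2 × (348/527) = 4.279 × 10^-2 M
Li3PO4(s) <=> 3 Li^+ + PO4^3-, so Q = [Li^+]^3[PO4^3-]
Q = (9.986 × 10^-3)^3(4.279 × 10^-2) = 4.26 × 10^-8
Q > Ksp, so Li3PO4 will precipitate.

4.26 x 10^-8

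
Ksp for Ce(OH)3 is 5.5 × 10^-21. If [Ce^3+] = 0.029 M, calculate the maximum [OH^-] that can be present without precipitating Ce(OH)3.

Ce(OH)3(s) ⇌ Ce^3+ + 3 OH^-
Ksp = [Ce^3+][OH^-]^3
Precipitation begins when Q = Ksp. With [Ce^3+] = 0.029 M:
5.5 × 10^-21 = (0.029) × [OH^-]^3
[OH^-] = (5.5 × 10^-21 / 2.9 × 10^-2)^(1/3) = 5.7 × 10^-7 M

[OH^-] = 5.7e-7 M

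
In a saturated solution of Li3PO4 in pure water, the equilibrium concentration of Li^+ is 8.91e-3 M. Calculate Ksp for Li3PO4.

Li3PO4(s) ⇌ 3 Li^+ + PO4^3-
Stoichiometry gives [PO4^3-] = (1/3)[Li^+] = 2.970 x 10^-3 M.
Ksp = [Li^+]^3[PO4^3-]
Ksp = (8.91 × 10^-3)^3 × 2.970 × 10^-3 = 2.10 x 10^-9

Ksp = 2.10 × 10^-9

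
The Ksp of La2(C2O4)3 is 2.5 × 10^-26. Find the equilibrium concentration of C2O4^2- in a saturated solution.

8.9e-6 M

La2(C2O4)3(s) ⇌ 2 La^3+(aq) + 3 C2O4^2-(aq)
Ksp = [La^3+]^2[C2O4^2-]^3
For each mole of La2(C2O4)3 that dissolves: [La^3+] = 2s, [C2O4^2-] = 3s.
Ksp = (2s)^2(3s)^3 = 108s^5
s = (2.5 × 10^-26 / 108)^(1/5) = 2.97 × 10^-6 M
[C2O4^2-] = 3s = 8.9 × 10^-6 M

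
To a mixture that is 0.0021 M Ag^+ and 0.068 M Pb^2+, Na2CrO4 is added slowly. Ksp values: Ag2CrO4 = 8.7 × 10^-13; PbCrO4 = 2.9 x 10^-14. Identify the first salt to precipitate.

PbCrO4

Each salt begins to precipitate when Q = Ksp, i.e. when [CrO4^2-] reaches its threshold.
For Ag2CrO4: 8.7 × 10^-13 = (0.0021)^2 × [CrO4^2-]  ⇒  [CrO4^2-] = 2.0 × 10^-7 M.
For PbCrO4: 2.9 x 10^-14 = 0.068 × [CrO4^2-]  ⇒  [CrO4^2-] = 4.3 × 10^-13 M.
The salt with the lower threshold [CrO4^2-] precipitates first: PbCrO4.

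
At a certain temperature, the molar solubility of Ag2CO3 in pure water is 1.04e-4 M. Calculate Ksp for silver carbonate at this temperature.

Ag2CO3(s) <=> 2 Ag^+ + CO3^2-
With molar solubility s: [Ag^+] = 2s, [CO3^2-] = s.
Ksp = [Ag^+]^2[CO3^2-]
Ksp = (2s)^2s = 4s^3
With s = 1.04 x 10^-4: Ksp = 4.50 x 10^-12

Ksp ≈ 4.50e-12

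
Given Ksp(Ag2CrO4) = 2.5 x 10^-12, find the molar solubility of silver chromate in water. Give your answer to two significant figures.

s ≈ 8.5 × 10^-5 M

Ag2CrO4(s) <=> 2 Ag^+(aq) + CrO4^2-(aq)
Ksp = [Ag^+]^2[CrO4^2-]
If s mol/L of Ag2CrO4 dissolves, [Ag^+] = 2s and [CrO4^2-] = s.
So Ksp = (2s)^2 × s = 4s^3
Solving, s = (2.5 x 10^-12/4)^(1/3) = 8.5 × 10^-5 M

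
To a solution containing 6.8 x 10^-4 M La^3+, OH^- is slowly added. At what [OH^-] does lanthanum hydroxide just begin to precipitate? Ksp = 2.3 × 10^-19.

7.0 x 10^-6 M

La(OH)3(s) ⇌ La^3+ + 3 OH^-
Ksp = [La^3+][OH^-]^3
Precipitation begins when Q = Ksp. With [La^3+] = 6.8 x 10^-4 M:
2.3 × 10^-19 = (6.8 x 10^-4) × [OH^-]^3
[OH^-] = (2.3 × 10^-19 / 6.8 × 10^-4)^(1/3) = 7.0 x 10^-6 M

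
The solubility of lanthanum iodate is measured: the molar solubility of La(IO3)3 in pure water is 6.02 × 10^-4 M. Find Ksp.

Ksp = 3.55e-12

La(IO3)3(s) ⇌ La^3+ + 3 IO3^-
With molar solubility s: [La^3+] = s, [IO3^-] = 3s.
Ksp = [La^3+][IO3^-]^3
Substituting: Ksp = s(3s)^3 = 27s^4
Ksp = 27 × (6.02 × 10^-4)^4 = 3.55 × 10^-12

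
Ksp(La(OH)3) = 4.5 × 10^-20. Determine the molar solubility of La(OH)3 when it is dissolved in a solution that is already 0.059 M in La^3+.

La(OH)3(s) ⇌ La^3+ + 3 OH^-
Ksp = [La^3+][OH^-]^3
Let s = moles of La(OH)3 that dissolve per litre. [La^3+] = 0.059 + s ≈ 0.059, [OH^-] = 3s (common-ion effect: La^3+ is already 0.059 M).
Ksp ≈ 0.059 × (3s)^3
s = 3.0 x 10^-7 M
Check: s = 3.0 × 10^-7 ≪ 0.059, so the approximation is valid.

s = 3.0 x 10^-7 M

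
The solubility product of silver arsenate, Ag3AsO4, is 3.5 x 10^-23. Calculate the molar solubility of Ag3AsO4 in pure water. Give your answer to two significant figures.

s = 1.1 x 10^-6 M

Ag3AsO4(s) ⇌ 3 Ag^+(aq) + AsO4^3-(aq)
Ksp = [Ag^+]^3[AsO4^3-]
Let s = molar solubility. Then [Ag^+] = 3s and [AsO4^3-] = s.
Substituting: Ksp = (3s)^3s = 27s^4
s = (3.5 x 10^-23 / 27)^(1/4) = 1.1 x 10^-6 M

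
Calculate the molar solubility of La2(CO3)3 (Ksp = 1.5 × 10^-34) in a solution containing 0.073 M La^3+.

La2(CO3)3(s) <=> 2 La^3+ + 3 CO3^2-
Ksp = [La^3+]^2[CO3^2-]^3
Let s be the molar solubility in this solution. [La^3+] = 0.073 + 2s ≈ 0.073, [CO3^2-] = 3s (common-ion effect: La^3+ is already 0.073 M).
Ksp ≈ (0.073)^2 × (3s)^3
s = 1.0 × 10^-11 M
Check: 2s = 2.0 × 10^-11 ≪ 0.073, so the approximation is valid.

s ≈ 1.0e-11 M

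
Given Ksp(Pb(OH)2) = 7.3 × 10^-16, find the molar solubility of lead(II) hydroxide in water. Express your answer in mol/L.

Pb(OH)2(s) ⇌ Pb^2+ + 2 OH^-
Ksp = [Pb^2+][OH^-]^2
With molar solubility s: [Pb^2+] = s, [OH^-] = 2s.
Substituting: Ksp = s(2s)^2 = 4s^3
Solving, s = (7.3 × 10^-16/4)^(1/3) = 5.7 × 10^-6 M

5.7e-6 M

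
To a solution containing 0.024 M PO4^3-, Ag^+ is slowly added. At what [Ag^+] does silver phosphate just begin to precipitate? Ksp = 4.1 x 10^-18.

[Ag^+] ≈ 5.5e-6 M

Ag3PO4(s) <=> 3 Ag^+(aq) + PO4^3-(aq)
Ksp = [Ag^+]^3[PO4^3-]
Precipitation begins when Q = Ksp. With [PO4^3-] = 0.024 M:
4.1 x 10^-18 = (0.024) × [Ag^+]^3
[Ag^+] = (4.1 x 10^-18 / 2.4 × 10^-2)^(1/3) = 5.5 × 10^-6 M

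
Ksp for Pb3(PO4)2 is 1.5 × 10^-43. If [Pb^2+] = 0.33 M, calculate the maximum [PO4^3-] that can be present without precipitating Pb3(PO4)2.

Pb3(PO4)2(s) <=> 3 Pb^2+ + 2 PO4^3-
Ksp = [Pb^2+]^3[PO4^3-]^2
Precipitation begins when Q = Ksp. With [Pb^2+] = 0.33 M:
1.5 × 10^-43 = (0.33)^3 × [PO4^3-]^2
[PO4^3-] = (1.5 × 10^-43 / 3.59 x 10^-2)^(1/2) = 2.0 × 10^-21 M

2.0e-21 M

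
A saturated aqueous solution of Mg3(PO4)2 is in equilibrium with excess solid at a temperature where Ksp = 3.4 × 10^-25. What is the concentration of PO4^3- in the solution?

Mg3(PO4)2(s) ⇌ 3 Mg^2+(aq) + 2 PO4^3-(aq)
Ksp = [Mg^2+]^3[PO4^3-]^2
If s mol/L of Mg3(PO4)2 dissolves, [Mg^2+] = 3s and [PO4^3-] = 2s.
So Ksp = (3s)^3 × (2s)^2 = 108s^5
Solving, s = (3.4 × 10^-25/108)^(1/5) = 5.01 × 10^-6 M
[PO4^3-] = 2s = 1.0 × 10^-5 M

[PO4^3-] = 1.0 × 10^-5 M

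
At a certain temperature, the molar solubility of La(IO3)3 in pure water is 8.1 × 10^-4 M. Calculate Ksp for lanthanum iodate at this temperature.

Ksp = 1.2 x 10^-11

La(IO3)3(s) ⇌ La^3+(aq) + 3 IO3^-(aq)
With molar solubility s: [La^3+] = s, [IO3^-] = 3s.
Ksp = [La^3+][IO3^-]^3
Substituting: Ksp = s(3s)^3 = 27s^4
With s = 8.1 × 10^-4: Ksp = 1.2 × 10^-11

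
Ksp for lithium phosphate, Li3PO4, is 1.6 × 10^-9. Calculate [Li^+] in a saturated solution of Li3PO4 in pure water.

[Li^+] = 8.3 x 10^-3 M

Li3PO4(s) ⇌ 3 Li^+(aq) + PO4^3-(aq)
Ksp = [Li^+]^3[PO4^3-]
For each mole of Li3PO4 that dissolves: [Li^+] = 3s, [PO4^3-] = s.
Substituting: Ksp = (3s)^3s = 27s^4
s^4 = 1.6 × 10^-9 / 27, so s = 2.77 × 10^-3 M
[Li^+] = 3s = 8.3 × 10^-3 M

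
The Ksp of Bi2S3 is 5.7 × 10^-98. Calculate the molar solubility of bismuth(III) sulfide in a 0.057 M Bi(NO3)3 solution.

Bi2S3(s) ⇌ 2 Bi^3+ + 3 S^2-
Ksp = [Bi^3+]^2[S^2-]^3
Let s be the molar solubility in this solution. [Bi^3+] = 0.057 + 2s ≈ 0.057, [S^2-] = 3s (Ksp is small, so little additional dissolves).
Ksp ≈ (0.057)^2 × (3s)^3
s = 8.7 x 10^-33 M
Check: 2s = 1.7 × 10^-32 ≪ 0.057, so the approximation is valid.

8.7e-33 M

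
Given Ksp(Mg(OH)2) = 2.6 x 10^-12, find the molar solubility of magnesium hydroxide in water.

Mg(OH)2(s) ⇌ Mg^2+ + 2 OH^-
Ksp = [Mg^2+][OH^-]^2
Let s = molar solubility. Then [Mg^2+] = s and [OH^-] = 2s.
Substituting: Ksp = s(2s)^2 = 4s^3
Solving, s = (2.6 x 10^-12/4)^(1/3) = 8.7 × 10^-5 M

s = 8.7 x 10^-5 M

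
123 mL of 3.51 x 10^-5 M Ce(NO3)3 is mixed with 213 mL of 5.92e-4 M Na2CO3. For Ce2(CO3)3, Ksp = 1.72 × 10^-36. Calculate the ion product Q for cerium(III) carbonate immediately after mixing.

Total volume = 123 + 213 = 336 mL.
[Ce^3+] = 3.51 × 10^-5 × (123/336) = 1.285 x 10^-5 M
[CO3^2-] = 5.92 × 10^-4 × (213/336) = 3.753 x 10^-4 M
Ce2(CO3)3(s) ⇌ 2 Ce^3+ + 3 CO3^2-, so Q = [Ce^3+]^2[CO3^2-]^3
Q = (1.285 × 10^-5)^2(3.753 × 10^-4)^3 = 8.73 × 10^-21
Q > Ksp, so Ce2(CO3)3 will precipitate.

8.73e-21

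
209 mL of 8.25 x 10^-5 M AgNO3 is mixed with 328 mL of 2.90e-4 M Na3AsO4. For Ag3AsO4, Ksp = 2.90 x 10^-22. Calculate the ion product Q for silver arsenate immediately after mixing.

5.86 × 10^-18

Total volume = 209 + 328 = 537 mL.
[Ag^+] = 8.25 × 10^-5 × (209/537) = 3.211 × 10^-5 M
[AsO4^3-] = 2.90 x 10^-4 × (328/537) = 1.771 × 10^-4 M
Ag3AsO4(s) ⇌ 3 Ag^+ + AsO4^3-, so Q = [Ag^+]^3[AsO4^3-]
Q = (3.211 x 10^-5)^3(1.771 × 10^-4) = 5.86 × 10^-18
Q > Ksp, so Ag3AsO4 will precipitate.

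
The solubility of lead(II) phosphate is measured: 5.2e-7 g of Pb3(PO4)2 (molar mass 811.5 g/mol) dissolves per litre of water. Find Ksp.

Molar solubility s = (5.2 × 10^-7 g/L) / (811.5 g/mol) = 6.41 x 10^-10 M.
Pb3(PO4)2(s) <=> 3 Pb^2+(aq) + 2 PO4^3-(aq)
For each mole of Pb3(PO4)2 that dissolves: [Pb^2+] = 3s, [PO4^3-] = 2s.
Ksp = [Pb^2+]^3[PO4^3-]^2
Ksp = (3s)^3(2s)^2 = 108s^5
With s = 6.41 × 10^-10: Ksp = 1.2 × 10^-44

Ksp ≈ 1.2e-44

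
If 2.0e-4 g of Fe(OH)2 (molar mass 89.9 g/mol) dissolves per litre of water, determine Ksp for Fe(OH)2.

Ksp ≈ 4.4e-17

Molar solubility s = (2.0 × 10^-4 g/L) / (89.9 g/mol) = 2.22 x 10^-6 M.
Fe(OH)2(s) ⇌ Fe^2+ + 2 OH^-
If s mol/L of Fe(OH)2 dissolves, [Fe^2+] = s and [OH^-] = 2s.
Ksp = [Fe^2+][OH^-]^2
Substituting: Ksp = s(2s)^2 = 4s^3
With s = 2.22 x 10^-6: Ksp = 4.4 x 10^-17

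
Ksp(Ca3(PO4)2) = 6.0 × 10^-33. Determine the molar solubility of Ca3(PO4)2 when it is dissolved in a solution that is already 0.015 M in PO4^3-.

s ≈ 1.0e-10 M

Ca3(PO4)2(s) ⇌ 3 Ca^2+ + 2 PO4^3-
Ksp = [Ca^2+]^3[PO4^3-]^2
If s mol/L dissolves here, [Ca^2+] = 3s, [PO4^3-] = 0.015 + 2s ≈ 0.015 (Ksp is small, so little additional dissolves).
Ksp ≈ (3s)^3 × (0.015)^2
s = 1.0 × 10^-10 M
Check: 2s = 2.0 × 10^-10 ≪ 0.015, so the approximation is valid.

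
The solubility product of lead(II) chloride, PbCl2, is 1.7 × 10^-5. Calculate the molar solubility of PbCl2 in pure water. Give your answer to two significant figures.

PbCl2(s) <=> Pb^2+(aq) + 2 Cl^-(aq)
Ksp = [Pb^2+][Cl^-]^2
For each mole of PbCl2 that dissolves: [Pb^2+] = s, [Cl^-] = 2s.
Substituting: Ksp = s(2s)^2 = 4s^3
s^3 = 1.7 × 10^-5 / 4, so s = 1.6 × 10^-2 M

s ≈ 1.6 × 10^-2 M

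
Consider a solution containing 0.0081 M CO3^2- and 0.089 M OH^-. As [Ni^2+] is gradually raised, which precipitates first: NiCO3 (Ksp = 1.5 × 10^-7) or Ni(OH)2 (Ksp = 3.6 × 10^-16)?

Each salt begins to precipitate when Q = Ksp, i.e. when [Ni^2+] reaches its threshold.
For NiCO3: 1.5 × 10^-7 = 0.0081 × [Ni^2+]  ⇒  [Ni^2+] = 1.9 x 10^-5 M.
For Ni(OH)2: 3.6 × 10^-16 = (0.089)^2 × [Ni^2+]  ⇒  [Ni^2+] = 4.5 × 10^-14 M.
The salt with the lower threshold [Ni^2+] precipitates first: Ni(OH)2.

Ni(OH)2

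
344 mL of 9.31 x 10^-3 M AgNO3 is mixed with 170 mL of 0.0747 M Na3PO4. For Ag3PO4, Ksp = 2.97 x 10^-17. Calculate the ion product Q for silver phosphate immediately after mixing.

Total volume = 344 + 170 = 514 mL.
[Ag^+] = 9.31 x 10^-3 × (344/514) = 6.231 x 10^-3 M
[PO4^3-] = 7.47 × 10^-2 × (170/514) = 2.471 x 10^-2 M
Ag3PO4(s) ⇌ 3 Ag^+(aq) + PO4^3-(aq), so Q = [Ag^+]^3[PO4^3-]
Q = (6.231 x 10^-3)^3(2.471 × 10^-2) = 5.98 x 10^-9
Q > Ksp, so Ag3PO4 will precipitate.

Q ≈ 5.98 × 10^-9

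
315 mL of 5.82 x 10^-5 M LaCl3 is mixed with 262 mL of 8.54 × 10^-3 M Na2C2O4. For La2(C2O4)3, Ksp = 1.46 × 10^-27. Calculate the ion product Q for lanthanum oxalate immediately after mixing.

Q ≈ 5.89e-17

Total volume = 315 + 262 = 577 mL.
[La^3+] = 5.82 x 10^-5 × (315/577) = 3.177 x 10^-5 M
[C2O4^2-] = 8.54 × 10^-3 × (262/577) = 3.878 × 10^-3 M
La2(C2O4)3(s) <=> 2 La^3+ + 3 C2O4^2-, so Q = [La^3+]^2[C2O4^2-]^3
Q = (3.177 × 10^-5)^2(3.878 × 10^-3)^3 = 5.89 × 10^-17
Q > Ksp, so La2(C2O4)3 will precipitate.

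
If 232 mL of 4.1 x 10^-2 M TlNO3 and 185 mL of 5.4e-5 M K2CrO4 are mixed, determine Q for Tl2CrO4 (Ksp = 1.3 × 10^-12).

Total volume = 232 + 185 = 417 mL.
[Tl^+] = 4.1 × 10^-2 × (232/417) = 2.28 x 10^-2 M
[CrO4^2-] = 5.4 x 10^-5 × (185/417) = 2.40 × 10^-5 M
Tl2CrO4(s) ⇌ 2 Tl^+(aq) + CrO4^2-(aq), so Q = [Tl^+]^2[CrO4^2-]
Q = (2.28 × 10^-2)^2(2.40 x 10^-5) = 1.2 x 10^-8
Q > Ksp, so Tl2CrO4 will precipitate.

Q ≈ 1.2e-8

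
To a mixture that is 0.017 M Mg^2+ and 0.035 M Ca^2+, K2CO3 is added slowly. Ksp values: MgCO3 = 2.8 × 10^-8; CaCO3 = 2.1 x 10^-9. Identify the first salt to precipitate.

CaCO3

Precipitation of each salt starts when its ion product equals its Ksp.
For MgCO3: 2.8 × 10^-8 = 0.017 × [CO3^2-]  ⇒  [CO3^2-] = 1.6 x 10^-6 M.
For CaCO3: 2.1 x 10^-9 = 0.035 × [CO3^2-]  ⇒  [CO3^2-] = 6.0 × 10^-8 M.
The salt with the lower threshold [CO3^2-] precipitates first: CaCO3.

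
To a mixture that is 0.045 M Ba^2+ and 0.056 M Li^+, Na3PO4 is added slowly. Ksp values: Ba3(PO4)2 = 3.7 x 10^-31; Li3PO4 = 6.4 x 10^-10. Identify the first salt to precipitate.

Each salt begins to precipitate when Q = Ksp, i.e. when [PO4^3-] reaches its threshold.
For Ba3(PO4)2: 3.7 x 10^-31 = (0.045)^3 × [PO4^3-]^2  ⇒  [PO4^3-] = 6.4 × 10^-14 M.
For Li3PO4: 6.4 x 10^-10 = (0.056)^3 × [PO4^3-]  ⇒  [PO4^3-] = 3.6 × 10^-6 M.
The salt with the lower threshold [PO4^3-] precipitates first: Ba3(PO4)2.

Ba3(PO4)2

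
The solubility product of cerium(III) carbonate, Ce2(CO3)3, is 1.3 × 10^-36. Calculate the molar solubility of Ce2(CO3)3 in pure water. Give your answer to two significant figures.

s ≈ 2.6 × 10^-8 M

Ce2(CO3)3(s) ⇌ 2 Ce^3+ + 3 CO3^2-
Ksp = [Ce^3+]^2[CO3^2-]^3
For each mole of Ce2(CO3)3 that dissolves: [Ce^3+] = 2s, [CO3^2-] = 3s.
So Ksp = (2s)^2 × (3s)^3 = 108s^5
s = (1.3 × 10^-36 / 108)^(1/5) = 2.6 x 10^-8 M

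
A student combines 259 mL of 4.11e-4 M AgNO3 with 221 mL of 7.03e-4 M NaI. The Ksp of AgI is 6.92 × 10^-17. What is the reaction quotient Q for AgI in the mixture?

Q ≈ 7.18 × 10^-8

Total volume = 259 + 221 = 480 mL.
[Ag^+] = 4.11 × 10^-4 × (259/480) = 2.218 × 10^-4 M
[I^-] = 7.03 x 10^-4 × (221/480) = 3.237 x 10^-4 M
AgI(s) ⇌ Ag^+(aq) + I^-(aq), so Q = [Ag^+][I^-]
Q = (2.218 × 10^-4)(3.237 x 10^-4) = 7.18 × 10^-8
Q > Ksp, so AgI will precipitate.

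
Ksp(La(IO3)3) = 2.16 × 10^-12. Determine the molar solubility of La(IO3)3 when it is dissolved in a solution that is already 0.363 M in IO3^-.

s ≈ 4.52e-11 M

La(IO3)3(s) ⇌ La^3+ + 3 IO3^-
Ksp = [La^3+][IO3^-]^3
Let s be the molar solubility in this solution. [La^3+] = s, [IO3^-] = 0.363 + 3s ≈ 0.363 (common-ion effect: IO3^- is already 0.363 M).
Ksp ≈ s × (0.363)^3
s = 4.52 x 10^-11 M
Check: 3s = 1.4 × 10^-10 ≪ 0.363, so the approximation is valid.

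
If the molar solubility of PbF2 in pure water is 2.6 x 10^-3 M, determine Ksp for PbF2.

PbF2(s) ⇌ Pb^2+(aq) + 2 F^-(aq)
Let s = molar solubility. Then [Pb^2+] = s and [F^-] = 2s.
Ksp = [Pb^2+][F^-]^2
Substituting: Ksp = s(2s)^2 = 4s^3
Ksp = 4 × (2.6 × 10^-3)^3 = 7.0 × 10^-8

Ksp ≈ 7.0e-8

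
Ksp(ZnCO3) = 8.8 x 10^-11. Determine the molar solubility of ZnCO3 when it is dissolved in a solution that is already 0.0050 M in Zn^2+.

s = 1.8e-8 M

ZnCO3(s) <=> Zn^2+ + CO3^2-
Ksp = [Zn^2+][CO3^2-]
Let s = moles of ZnCO3 that dissolve per litre. [Zn^2+] = 0.0050 + s ≈ 0.0050, [CO3^2-] = s (Ksp is small, so little additional dissolves).
Ksp ≈ 0.0050 × s
s = 1.8 x 10^-8 M
Check: s = 1.8 × 10^-8 ≪ 0.0050, so the approximation is valid.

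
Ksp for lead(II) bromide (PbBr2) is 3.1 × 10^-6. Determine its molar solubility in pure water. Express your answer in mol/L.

PbBr2(s) ⇌ Pb^2+(aq) + 2 Br^-(aq)
Ksp = [Pb^2+][Br^-]^2
With molar solubility s: [Pb^2+] = s, [Br^-] = 2s.
Substituting: Ksp = s(2s)^2 = 4s^3
s^3 = 3.1 × 10^-6 / 4, so s = 9.2 x 10^-3 M

s = 9.2e-3 M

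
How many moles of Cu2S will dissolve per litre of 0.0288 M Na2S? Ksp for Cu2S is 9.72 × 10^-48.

s ≈ 9.19 x 10^-24 M

Cu2S(s) <=> 2 Cu^+ + S^2-
Ksp = [Cu^+]^2[S^2-]
Let s be the molar solubility in this solution. [Cu^+] = 2s, [S^2-] = 0.0288 + s ≈ 0.0288 (since S^2- from Na2S dominates).
Ksp ≈ (2s)^2 × 0.0288
s = 9.19 x 10^-24 M
Check: s = 9.2 × 10^-24 ≪ 0.0288, so the approximation is valid.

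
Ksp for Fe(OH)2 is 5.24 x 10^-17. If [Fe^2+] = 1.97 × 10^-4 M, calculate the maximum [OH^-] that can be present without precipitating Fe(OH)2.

[OH^-] ≈ 5.16e-7 M

Fe(OH)2(s) ⇌ Fe^2+ + 2 OH^-
Ksp = [Fe^2+][OH^-]^2
Precipitation begins when Q = Ksp. With [Fe^2+] = 1.97 × 10^-4 M:
5.24 x 10^-17 = (1.97 × 10^-4) × [OH^-]^2
[OH^-] = (5.24 x 10^-17 / 1.97 × 10^-4)^(1/2) = 5.16 x 10^-7 M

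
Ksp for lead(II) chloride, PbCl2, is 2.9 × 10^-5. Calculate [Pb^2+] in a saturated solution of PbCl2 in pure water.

[Pb^2+] ≈ 1.9 x 10^-2 M

PbCl2(s) <=> Pb^2+(aq) + 2 Cl^-(aq)
Ksp = [Pb^2+][Cl^-]^2
If s mol/L of PbCl2 dissolves, [Pb^2+] = s and [Cl^-] = 2s.
So Ksp = s × (2s)^2 = 4s^3
s = (2.9 × 10^-5 / 4)^(1/3) = 1.94 × 10^-2 M
[Pb^2+] = s = 1.9 x 10^-2 M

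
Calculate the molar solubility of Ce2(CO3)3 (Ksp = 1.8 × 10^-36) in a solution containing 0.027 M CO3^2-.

s ≈ 1.5e-16 M

Ce2(CO3)3(s) ⇌ 2 Ce^3+ + 3 CO3^2-
Ksp = [Ce^3+]^2[CO3^2-]^3
Let s be the molar solubility in this solution. [Ce^3+] = 2s, [CO3^2-] = 0.027 + 3s ≈ 0.027 (Ksp is small, so little additional dissolves).
Ksp ≈ (2s)^2 × (0.027)^3
s = 1.5 x 10^-16 M
Check: 3s = 4.5 × 10^-16 ≪ 0.027, so the approximation is valid.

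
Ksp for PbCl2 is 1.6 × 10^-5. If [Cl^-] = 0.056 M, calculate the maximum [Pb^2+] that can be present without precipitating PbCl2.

5.1 x 10^-3 M

PbCl2(s) ⇌ Pb^2+ + 2 Cl^-
Ksp = [Pb^2+][Cl^-]^2
Precipitation begins when Q = Ksp. With [Cl^-] = 0.056 M:
1.6 × 10^-5 = (0.056)^2 × [Pb^2+]
[Pb^2+] = (1.6 × 10^-5 / 3.14 × 10^-3) = 5.1 × 10^-3 M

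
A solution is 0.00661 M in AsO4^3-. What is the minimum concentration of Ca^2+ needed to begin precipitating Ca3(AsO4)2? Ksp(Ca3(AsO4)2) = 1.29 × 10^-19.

[Ca^2+] = 1.43e-5 M

Ca3(AsO4)2(s) ⇌ 3 Ca^2+(aq) + 2 AsO4^3-(aq)
Ksp = [Ca^2+]^3[AsO4^3-]^2
Precipitation begins when Q = Ksp. With [AsO4^3-] = 0.00661 M:
1.29 × 10^-19 = (0.00661)^2 × [Ca^2+]^3
[Ca^2+] = (1.29 × 10^-19 / 4.369 × 10^-5)^(1/3) = 1.43 × 10^-5 M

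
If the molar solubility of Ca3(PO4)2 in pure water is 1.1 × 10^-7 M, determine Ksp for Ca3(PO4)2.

Ca3(PO4)2(s) ⇌ 3 Ca^2+(aq) + 2 PO4^3-(aq)
With molar solubility s: [Ca^2+] = 3s, [PO4^3-] = 2s.
Ksp = [Ca^2+]^3[PO4^3-]^2
Substituting: Ksp = (3s)^3(2s)^2 = 108s^5
Ksp = 108 × (1.1 × 10^-7)^5 = 1.7 × 10^-33

Ksp ≈ 1.7 × 10^-33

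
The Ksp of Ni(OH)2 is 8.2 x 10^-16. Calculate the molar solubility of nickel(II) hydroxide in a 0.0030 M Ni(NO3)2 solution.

s = 2.6e-7 M

Ni(OH)2(s) <=> Ni^2+ + 2 OH^-
Ksp = [Ni^2+][OH^-]^2
If s mol/L dissolves here, [Ni^2+] = 0.0030 + s ≈ 0.0030, [OH^-] = 2s (common-ion effect: Ni^2+ is already 0.0030 M).
Ksp ≈ 0.0030 × (2s)^2
s = 2.6 × 10^-7 M
Check: s = 2.6 x 10^-7 ≪ 0.0030, so the approximation is valid.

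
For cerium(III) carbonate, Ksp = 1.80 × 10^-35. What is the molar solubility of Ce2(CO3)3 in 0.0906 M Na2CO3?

s ≈ 7.78 × 10^-17 M

Ce2(CO3)3(s) ⇌ 2 Ce^3+(aq) + 3 CO3^2-(aq)
Ksp = [Ce^3+]^2[CO3^2-]^3
Let s = moles of Ce2(CO3)3 that dissolve per litre. [Ce^3+] = 2s, [CO3^2-] = 0.0906 + 3s ≈ 0.0906 (common-ion effect: CO3^2- is already 0.0906 M).
Ksp ≈ (2s)^2 × (0.0906)^3
s = 7.78 × 10^-17 M
Check: 3s = 2.3 × 10^-16 ≪ 0.0906, so the approximation is valid.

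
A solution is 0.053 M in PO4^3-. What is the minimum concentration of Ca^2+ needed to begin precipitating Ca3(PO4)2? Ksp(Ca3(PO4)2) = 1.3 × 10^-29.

Ca3(PO4)2(s) ⇌ 3 Ca^2+(aq) + 2 PO4^3-(aq)
Ksp = [Ca^2+]^3[PO4^3-]^2
Precipitation begins when Q = Ksp. With [PO4^3-] = 0.053 M:
1.3 × 10^-29 = (0.053)^2 × [Ca^2+]^3
[Ca^2+] = (1.3 × 10^-29 / 2.81 × 10^-3)^(1/3) = 1.7 x 10^-9 M

1.7 × 10^-9 M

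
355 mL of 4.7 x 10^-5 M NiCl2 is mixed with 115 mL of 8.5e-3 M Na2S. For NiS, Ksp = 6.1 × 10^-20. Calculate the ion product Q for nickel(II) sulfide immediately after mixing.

7.4e-8

Total volume = 355 + 115 = 470 mL.
[Ni^2+] = 4.7 × 10^-5 × (355/470) = 3.55 x 10^-5 M
[S^2-] = 8.5 x 10^-3 × (115/470) = 2.08 × 10^-3 M
NiS(s) <=> Ni^2+(aq) + S^2-(aq), so Q = [Ni^2+][S^2-]
Q = (3.55 × 10^-5)(2.08 × 10^-3) = 7.4 × 10^-8
Q > Ksp, so NiS will precipitate.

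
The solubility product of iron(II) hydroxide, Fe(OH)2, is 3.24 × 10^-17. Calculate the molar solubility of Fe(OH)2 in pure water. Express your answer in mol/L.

Fe(OH)2(s) <=> Fe^2+ + 2 OH^-
Ksp = [Fe^2+][OH^-]^2
For each mole of Fe(OH)2 that dissolves: [Fe^2+] = s, [OH^-] = 2s.
So Ksp = s × (2s)^2 = 4s^3
Solving, s = (3.24 × 10^-17/4)^(1/3) = 2.01 × 10^-6 M

2.01e-6 M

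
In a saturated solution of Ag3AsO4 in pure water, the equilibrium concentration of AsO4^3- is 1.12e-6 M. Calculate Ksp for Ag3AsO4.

Ag3AsO4(s) ⇌ 3 Ag^+(aq) + AsO4^3-(aq)
Stoichiometry gives [Ag^+] = (3/1)[AsO4^3-] = 3.360 × 10^-6 M.
Ksp = [Ag^+]^3[AsO4^3-]
Ksp = (3.360 × 10^-6)^3 × 1.12 × 10^-6 = 4.25 x 10^-23

Ksp = 4.25 × 10^-23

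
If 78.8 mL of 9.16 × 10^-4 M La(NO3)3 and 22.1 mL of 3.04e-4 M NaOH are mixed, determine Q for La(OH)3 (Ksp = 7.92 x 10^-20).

Q = 2.11e-16

Total volume = 78.8 + 22.1 = 100.9 mL.
[La^3+] = 9.16 × 10^-4 × (78.8/100.9) = 7.154 × 10^-4 M
[OH^-] = 3.04 × 10^-4 × (22.1/100.9) = 6.658 × 10^-5 M
La(OH)3(s) ⇌ La^3+(aq) + 3 OH^-(aq), so Q = [La^3+][OH^-]^3
Q = (7.154 × 10^-4)(6.658 × 10^-5)^3 = 2.11 x 10^-16
Q > Ksp, so La(OH)3 will precipitate.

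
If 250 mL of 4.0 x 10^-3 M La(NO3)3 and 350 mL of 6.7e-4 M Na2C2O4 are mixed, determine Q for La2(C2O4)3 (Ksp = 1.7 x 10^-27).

Total volume = 250 + 350 = 600 mL.
[La^3+] = 4.0 × 10^-3 × (250/600) = 1.67 x 10^-3 M
[C2O4^2-] = 6.7 × 10^-4 × (350/600) = 3.91 × 10^-4 M
La2(C2O4)3(s) ⇌ 2 La^3+ + 3 C2O4^2-, so Q = [La^3+]^2[C2O4^2-]^3
Q = (1.67 × 10^-3)^2(3.91 × 10^-4)^3 = 1.7 x 10^-16
Q > Ksp, so La2(C2O4)3 will precipitate.

Q = 1.7 × 10^-16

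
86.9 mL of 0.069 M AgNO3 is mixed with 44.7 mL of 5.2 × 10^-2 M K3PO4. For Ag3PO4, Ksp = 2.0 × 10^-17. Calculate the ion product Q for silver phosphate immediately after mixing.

Total volume = 86.9 + 44.7 = 131.6 mL.
[Ag^+] = 6.9 x 10^-2 × (86.9/131.6) = 4.56 × 10^-2 M
[PO4^3-] = 5.2 × 10^-2 × (44.7/131.6) = 1.77 x 10^-2 M
Ag3PO4(s) ⇌ 3 Ag^+ + PO4^3-, so Q = [Ag^+]^3[PO4^3-]
Q = (4.56 x 10^-2)^3(1.77 × 10^-2) = 1.7 x 10^-6
Q > Ksp, so Ag3PO4 will precipitate.

Q = 1.7 × 10^-6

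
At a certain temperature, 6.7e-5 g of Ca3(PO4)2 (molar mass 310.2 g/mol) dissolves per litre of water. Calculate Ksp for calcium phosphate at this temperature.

Ksp ≈ 5.1 × 10^-32

Molar solubility s = (6.7 x 10^-5 g/L) / (310.2 g/mol) = 2.16 × 10^-7 M.
Ca3(PO4)2(s) ⇌ 3 Ca^2+(aq) + 2 PO4^3-(aq)
Let s = molar solubility. Then [Ca^2+] = 3s and [PO4^3-] = 2s.
Ksp = [Ca^2+]^3[PO4^3-]^2
Ksp = (3s)^3(2s)^2 = 108s^5
Ksp = 108 × (2.16 × 10^-7)^5 = 5.1 × 10^-32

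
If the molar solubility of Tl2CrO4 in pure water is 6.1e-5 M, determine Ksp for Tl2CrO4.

Tl2CrO4(s) ⇌ 2 Tl^+ + CrO4^2-
Let s = molar solubility. Then [Tl^+] = 2s and [CrO4^2-] = s.
Ksp = [Tl^+]^2[CrO4^2-]
Substituting: Ksp = (2s)^2s = 4s^3
Ksp = 4 × (6.1 × 10^-5)^3 = 9.1 x 10^-13

Ksp ≈ 9.1 x 10^-13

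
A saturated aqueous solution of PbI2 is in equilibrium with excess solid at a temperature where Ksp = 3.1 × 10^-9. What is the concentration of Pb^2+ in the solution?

[Pb^2+] = 9.2 x 10^-4 M

PbI2(s) ⇌ Pb^2+ + 2 I^-
Ksp = [Pb^2+][I^-]^2
For each mole of PbI2 that dissolves: [Pb^2+] = s, [I^-] = 2s.
Substituting: Ksp = s(2s)^2 = 4s^3
s = (3.1 × 10^-9 / 4)^(1/3) = 9.19 x 10^-4 M
[Pb^2+] = s = 9.2 x 10^-4 M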